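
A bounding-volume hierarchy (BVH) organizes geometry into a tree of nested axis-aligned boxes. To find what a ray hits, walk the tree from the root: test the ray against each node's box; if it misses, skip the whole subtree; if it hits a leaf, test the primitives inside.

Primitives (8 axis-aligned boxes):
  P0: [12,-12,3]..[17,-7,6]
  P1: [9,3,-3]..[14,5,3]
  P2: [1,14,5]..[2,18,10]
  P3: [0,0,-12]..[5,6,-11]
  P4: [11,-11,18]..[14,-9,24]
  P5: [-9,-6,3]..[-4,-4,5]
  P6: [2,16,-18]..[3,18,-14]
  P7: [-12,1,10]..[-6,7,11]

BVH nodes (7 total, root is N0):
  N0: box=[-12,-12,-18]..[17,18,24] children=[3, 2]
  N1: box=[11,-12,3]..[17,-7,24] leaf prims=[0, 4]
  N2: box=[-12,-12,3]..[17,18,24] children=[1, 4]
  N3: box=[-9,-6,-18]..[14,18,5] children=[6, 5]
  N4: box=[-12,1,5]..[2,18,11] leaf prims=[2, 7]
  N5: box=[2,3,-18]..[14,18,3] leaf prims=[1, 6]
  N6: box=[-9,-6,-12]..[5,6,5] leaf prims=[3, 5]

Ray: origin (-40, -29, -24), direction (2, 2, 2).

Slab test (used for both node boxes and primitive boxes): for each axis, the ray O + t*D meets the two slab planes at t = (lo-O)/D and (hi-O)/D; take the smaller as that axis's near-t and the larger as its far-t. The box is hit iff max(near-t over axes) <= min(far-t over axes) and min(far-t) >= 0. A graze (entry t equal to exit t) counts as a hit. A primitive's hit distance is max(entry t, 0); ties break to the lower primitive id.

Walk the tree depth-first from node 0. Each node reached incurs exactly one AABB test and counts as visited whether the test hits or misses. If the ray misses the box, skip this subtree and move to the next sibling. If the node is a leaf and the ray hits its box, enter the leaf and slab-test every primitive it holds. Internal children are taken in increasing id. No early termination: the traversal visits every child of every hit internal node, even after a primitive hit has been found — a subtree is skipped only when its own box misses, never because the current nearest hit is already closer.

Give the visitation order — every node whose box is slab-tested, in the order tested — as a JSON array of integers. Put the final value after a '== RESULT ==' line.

Walk:
N0 x:[14,57/2] y:[17/2,47/2] z:[3,24] -> hit [14,47/2], descend [2, 3]
  N2 x:[14,57/2] y:[17/2,47/2] z:[27/2,24] -> hit [14,47/2], descend [1, 4]
    N1 x:[51/2,57/2] y:[17/2,11] z:[27/2,24] -> miss, prune
    N4 x:[14,21] y:[15,47/2] z:[29/2,35/2] -> hit [15,35/2] leaf, test {P2(miss), P7@t=17}
  N3 x:[31/2,27] y:[23/2,47/2] z:[3,29/2] -> miss, prune

order=[0, 2, 1, 4, 3]  |boxes|=5  |leaves|=1  hit=P7

== RESULT ==
[0, 2, 1, 4, 3]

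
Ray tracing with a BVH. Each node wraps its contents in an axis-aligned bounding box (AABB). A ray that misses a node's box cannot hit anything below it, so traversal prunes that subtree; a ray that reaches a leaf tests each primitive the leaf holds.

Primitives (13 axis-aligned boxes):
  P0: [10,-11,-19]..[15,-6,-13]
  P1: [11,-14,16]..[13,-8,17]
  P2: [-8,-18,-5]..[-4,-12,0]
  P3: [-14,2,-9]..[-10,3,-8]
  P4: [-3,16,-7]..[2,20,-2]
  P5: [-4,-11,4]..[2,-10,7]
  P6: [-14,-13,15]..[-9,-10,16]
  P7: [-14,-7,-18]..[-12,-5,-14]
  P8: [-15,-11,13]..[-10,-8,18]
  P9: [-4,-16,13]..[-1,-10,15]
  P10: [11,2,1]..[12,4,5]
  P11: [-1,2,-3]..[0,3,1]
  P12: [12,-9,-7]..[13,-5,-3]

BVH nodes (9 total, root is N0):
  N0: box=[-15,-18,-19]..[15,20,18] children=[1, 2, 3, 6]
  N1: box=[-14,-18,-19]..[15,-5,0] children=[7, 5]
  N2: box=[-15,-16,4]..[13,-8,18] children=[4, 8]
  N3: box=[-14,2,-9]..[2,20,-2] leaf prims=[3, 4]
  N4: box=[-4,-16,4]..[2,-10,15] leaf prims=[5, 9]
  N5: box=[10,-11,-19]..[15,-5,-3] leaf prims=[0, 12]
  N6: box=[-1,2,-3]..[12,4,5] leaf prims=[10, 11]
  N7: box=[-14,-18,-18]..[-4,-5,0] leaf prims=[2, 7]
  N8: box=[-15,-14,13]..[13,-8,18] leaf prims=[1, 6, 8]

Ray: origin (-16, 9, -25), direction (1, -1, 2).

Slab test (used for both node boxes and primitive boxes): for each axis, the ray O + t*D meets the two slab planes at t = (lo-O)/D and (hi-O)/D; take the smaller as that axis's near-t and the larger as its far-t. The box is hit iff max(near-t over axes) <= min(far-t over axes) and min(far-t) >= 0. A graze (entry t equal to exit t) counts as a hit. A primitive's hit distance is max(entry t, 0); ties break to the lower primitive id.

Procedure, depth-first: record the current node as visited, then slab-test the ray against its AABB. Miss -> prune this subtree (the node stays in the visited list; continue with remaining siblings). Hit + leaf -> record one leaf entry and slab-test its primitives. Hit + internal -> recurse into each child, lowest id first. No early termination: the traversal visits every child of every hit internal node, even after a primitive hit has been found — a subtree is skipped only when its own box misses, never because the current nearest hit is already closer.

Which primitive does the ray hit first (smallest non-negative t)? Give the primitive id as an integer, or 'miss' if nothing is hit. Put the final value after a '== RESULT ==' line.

Walk:
N0 x:[1,31] y:[-11,27] z:[3,43/2] -> hit [3,43/2], descend [1, 2, 3, 6]
  N1 x:[2,31] y:[14,27] z:[3,25/2] -> miss, prune
  N2 x:[1,29] y:[17,25] z:[29/2,43/2] -> hit [17,43/2], descend [4, 8]
    N4 x:[12,18] y:[19,25] z:[29/2,20] -> miss, prune
    N8 x:[1,29] y:[17,23] z:[19,43/2] -> hit [19,43/2] leaf, test {P1(miss), P6(miss), P8(miss)}
  N3 x:[2,18] y:[-11,7] z:[8,23/2] -> miss, prune
  N6 x:[15,28] y:[5,7] z:[11,15] -> miss, prune

Visited [0, 1, 2, 4, 8, 3, 6]. Tests: 7 box, 1 leaf. Nearest: miss.

== RESULT ==
miss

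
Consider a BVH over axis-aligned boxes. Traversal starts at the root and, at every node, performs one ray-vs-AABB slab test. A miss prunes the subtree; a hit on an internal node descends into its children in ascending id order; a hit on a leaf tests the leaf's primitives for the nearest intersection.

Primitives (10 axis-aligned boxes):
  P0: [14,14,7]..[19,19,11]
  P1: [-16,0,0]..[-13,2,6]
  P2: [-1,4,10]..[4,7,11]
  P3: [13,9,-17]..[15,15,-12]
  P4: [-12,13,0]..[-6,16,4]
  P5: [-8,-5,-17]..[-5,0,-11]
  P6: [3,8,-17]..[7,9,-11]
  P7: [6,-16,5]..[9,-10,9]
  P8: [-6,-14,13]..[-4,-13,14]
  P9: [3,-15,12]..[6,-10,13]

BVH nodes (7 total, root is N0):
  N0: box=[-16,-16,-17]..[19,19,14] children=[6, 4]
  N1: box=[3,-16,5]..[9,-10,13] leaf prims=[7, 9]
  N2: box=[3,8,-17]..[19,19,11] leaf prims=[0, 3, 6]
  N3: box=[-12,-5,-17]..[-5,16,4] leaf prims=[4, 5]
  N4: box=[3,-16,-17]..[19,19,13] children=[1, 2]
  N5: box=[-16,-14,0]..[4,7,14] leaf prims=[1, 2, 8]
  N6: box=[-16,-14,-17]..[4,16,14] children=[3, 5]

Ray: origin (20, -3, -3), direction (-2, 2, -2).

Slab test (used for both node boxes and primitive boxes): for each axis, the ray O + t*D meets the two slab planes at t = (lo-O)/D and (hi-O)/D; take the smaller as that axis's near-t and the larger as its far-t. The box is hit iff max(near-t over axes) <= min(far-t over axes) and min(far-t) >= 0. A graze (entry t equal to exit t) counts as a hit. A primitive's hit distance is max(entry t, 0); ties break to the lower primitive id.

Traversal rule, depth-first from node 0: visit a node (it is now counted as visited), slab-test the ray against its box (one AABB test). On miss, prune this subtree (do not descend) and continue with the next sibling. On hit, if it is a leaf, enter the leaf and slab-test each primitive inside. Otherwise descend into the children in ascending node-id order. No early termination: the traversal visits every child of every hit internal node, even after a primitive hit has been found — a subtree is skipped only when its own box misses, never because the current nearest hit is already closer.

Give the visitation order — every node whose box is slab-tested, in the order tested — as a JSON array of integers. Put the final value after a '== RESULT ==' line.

Trace the traversal:
N0 x:[1/2,18] y:[-13/2,11] z:[-17/2,7] -> hit [1/2,7], descend [4, 6]
  N4 x:[1/2,17/2] y:[-13/2,11] z:[-8,7] -> hit [1/2,7], descend [1, 2]
    N1 x:[11/2,17/2] y:[-13/2,-7/2] z:[-8,-4] -> miss, prune
    N2 x:[1/2,17/2] y:[11/2,11] z:[-7,7] -> hit [11/2,7] leaf, test {P0(miss), P3(miss), P6(miss)}
  N6 x:[8,18] y:[-11/2,19/2] z:[-17/2,7] -> miss, prune

order=[0, 4, 1, 2, 6]  |boxes|=5  |leaves|=1  hit=miss

== RESULT ==
[0, 4, 1, 2, 6]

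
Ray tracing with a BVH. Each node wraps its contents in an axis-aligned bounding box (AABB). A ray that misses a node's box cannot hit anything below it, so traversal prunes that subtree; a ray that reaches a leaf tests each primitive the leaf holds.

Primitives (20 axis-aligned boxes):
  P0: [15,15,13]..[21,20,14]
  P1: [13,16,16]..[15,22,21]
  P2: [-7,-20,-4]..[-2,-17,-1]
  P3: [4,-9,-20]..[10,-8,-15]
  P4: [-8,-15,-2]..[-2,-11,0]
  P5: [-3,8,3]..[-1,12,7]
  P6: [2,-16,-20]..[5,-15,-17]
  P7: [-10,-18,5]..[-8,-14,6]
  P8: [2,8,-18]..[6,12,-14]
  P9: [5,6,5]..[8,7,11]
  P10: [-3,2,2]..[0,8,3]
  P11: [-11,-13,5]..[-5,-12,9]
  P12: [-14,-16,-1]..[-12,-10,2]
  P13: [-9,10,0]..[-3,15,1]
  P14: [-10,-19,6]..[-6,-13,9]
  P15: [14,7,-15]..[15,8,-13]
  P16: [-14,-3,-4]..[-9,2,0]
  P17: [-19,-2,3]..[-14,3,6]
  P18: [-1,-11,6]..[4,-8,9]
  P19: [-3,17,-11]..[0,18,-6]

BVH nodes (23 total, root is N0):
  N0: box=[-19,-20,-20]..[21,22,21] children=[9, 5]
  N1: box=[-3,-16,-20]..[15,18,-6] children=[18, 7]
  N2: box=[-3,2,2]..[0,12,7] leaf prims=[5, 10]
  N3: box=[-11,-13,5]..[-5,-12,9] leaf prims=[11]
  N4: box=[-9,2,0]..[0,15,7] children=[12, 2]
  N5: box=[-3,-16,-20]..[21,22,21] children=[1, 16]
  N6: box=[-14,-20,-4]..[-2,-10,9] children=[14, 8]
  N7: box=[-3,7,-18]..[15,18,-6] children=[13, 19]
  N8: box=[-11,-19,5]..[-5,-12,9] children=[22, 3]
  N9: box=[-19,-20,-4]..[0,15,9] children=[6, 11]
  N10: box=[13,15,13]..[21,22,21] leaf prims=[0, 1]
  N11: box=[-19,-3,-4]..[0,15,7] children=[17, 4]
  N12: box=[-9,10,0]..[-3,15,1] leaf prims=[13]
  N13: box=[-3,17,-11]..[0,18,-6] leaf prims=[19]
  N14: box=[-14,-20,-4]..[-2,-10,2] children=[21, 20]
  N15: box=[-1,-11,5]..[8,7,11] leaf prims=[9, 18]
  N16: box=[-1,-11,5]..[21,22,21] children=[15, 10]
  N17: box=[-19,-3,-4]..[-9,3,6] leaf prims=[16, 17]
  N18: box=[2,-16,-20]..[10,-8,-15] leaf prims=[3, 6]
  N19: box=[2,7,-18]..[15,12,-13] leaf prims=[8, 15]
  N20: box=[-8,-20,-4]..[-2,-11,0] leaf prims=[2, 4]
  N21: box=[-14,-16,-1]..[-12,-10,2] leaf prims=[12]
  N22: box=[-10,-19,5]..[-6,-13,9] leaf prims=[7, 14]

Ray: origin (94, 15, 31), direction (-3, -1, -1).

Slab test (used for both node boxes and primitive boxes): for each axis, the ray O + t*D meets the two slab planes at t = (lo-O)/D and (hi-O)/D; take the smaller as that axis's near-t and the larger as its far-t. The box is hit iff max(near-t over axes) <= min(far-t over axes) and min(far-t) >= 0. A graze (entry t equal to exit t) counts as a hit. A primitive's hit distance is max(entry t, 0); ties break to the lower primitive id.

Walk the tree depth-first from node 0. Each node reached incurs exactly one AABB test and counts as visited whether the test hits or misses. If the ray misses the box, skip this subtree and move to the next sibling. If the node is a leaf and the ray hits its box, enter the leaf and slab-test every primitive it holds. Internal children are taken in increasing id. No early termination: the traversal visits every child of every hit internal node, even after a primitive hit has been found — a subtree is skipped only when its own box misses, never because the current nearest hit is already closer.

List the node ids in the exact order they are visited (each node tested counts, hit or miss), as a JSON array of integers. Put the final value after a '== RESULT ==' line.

Walk:
N0 x:[73/3,113/3] y:[-7,35] z:[10,51] -> hit [73/3,35], descend [5, 9]
  N5 x:[73/3,97/3] y:[-7,31] z:[10,51] -> hit [73/3,31], descend [1, 16]
    N1 x:[79/3,97/3] y:[-3,31] z:[37,51] -> miss, prune
    N16 x:[73/3,95/3] y:[-7,26] z:[10,26] -> hit [73/3,26], descend [10, 15]
      N10 x:[73/3,27] y:[-7,0] z:[10,18] -> miss, prune
      N15 x:[86/3,95/3] y:[8,26] z:[20,26] -> miss, prune
  N9 x:[94/3,113/3] y:[0,35] z:[22,35] -> hit [94/3,35], descend [6, 11]
    N6 x:[32,36] y:[25,35] z:[22,35] -> hit [32,35], descend [8, 14]
      N8 x:[33,35] y:[27,34] z:[22,26] -> miss, prune
      N14 x:[32,36] y:[25,35] z:[29,35] -> hit [32,35], descend [20, 21]
        N20 x:[32,34] y:[26,35] z:[31,35] -> hit [32,34] leaf, test {P2@t=32, P4(miss)}
        N21 x:[106/3,36] y:[25,31] z:[29,32] -> miss, prune
    N11 x:[94/3,113/3] y:[0,18] z:[24,35] -> miss, prune

Summary -> nodes [0, 5, 1, 16, 10, 15, 9, 6, 8, 14, 20, 21, 11]; box-tests=13; leaf-entries=1; first=P2

== RESULT ==
[0, 5, 1, 16, 10, 15, 9, 6, 8, 14, 20, 21, 11]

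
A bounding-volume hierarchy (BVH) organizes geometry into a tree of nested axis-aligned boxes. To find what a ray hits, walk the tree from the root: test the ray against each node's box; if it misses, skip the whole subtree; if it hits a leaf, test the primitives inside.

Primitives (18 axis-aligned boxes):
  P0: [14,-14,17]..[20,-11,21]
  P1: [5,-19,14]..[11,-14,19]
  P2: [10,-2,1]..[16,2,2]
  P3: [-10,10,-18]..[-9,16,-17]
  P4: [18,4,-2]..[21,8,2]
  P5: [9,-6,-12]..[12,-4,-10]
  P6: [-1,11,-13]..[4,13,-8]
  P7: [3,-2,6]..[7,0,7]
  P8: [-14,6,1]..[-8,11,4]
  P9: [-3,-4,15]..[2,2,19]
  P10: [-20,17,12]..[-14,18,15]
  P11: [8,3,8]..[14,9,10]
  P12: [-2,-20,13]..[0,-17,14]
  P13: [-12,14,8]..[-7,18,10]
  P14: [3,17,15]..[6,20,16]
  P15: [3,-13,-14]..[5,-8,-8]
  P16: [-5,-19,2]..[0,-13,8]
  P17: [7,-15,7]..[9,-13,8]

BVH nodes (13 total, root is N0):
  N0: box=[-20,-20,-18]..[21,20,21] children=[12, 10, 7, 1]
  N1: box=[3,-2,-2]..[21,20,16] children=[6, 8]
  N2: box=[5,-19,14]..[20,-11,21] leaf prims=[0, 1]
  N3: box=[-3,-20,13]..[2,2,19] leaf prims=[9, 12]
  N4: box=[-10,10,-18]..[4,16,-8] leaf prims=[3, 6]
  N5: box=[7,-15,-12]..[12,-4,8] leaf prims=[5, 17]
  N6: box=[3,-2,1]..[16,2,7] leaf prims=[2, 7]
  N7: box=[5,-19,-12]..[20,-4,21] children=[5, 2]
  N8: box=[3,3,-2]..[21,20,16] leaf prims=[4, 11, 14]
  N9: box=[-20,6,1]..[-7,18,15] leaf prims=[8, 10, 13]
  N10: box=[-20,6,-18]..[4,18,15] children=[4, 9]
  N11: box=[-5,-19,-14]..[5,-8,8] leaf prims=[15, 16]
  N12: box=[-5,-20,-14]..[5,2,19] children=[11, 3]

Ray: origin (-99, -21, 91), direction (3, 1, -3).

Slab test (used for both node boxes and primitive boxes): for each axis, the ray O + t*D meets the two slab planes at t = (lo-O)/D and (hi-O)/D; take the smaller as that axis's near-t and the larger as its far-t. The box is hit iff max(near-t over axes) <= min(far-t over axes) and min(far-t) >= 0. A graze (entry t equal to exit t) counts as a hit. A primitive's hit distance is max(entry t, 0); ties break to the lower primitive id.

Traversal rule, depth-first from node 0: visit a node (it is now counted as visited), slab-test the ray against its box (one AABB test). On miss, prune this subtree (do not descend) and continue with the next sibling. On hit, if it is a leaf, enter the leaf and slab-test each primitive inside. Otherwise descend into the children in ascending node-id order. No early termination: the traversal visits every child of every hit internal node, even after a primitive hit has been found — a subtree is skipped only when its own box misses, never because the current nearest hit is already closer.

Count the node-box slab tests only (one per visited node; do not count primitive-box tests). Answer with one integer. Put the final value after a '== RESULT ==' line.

Trace the traversal:
N0 x:[79/3,40] y:[1,41] z:[70/3,109/3] -> hit [79/3,109/3], descend [1, 7, 10, 12]
  N1 x:[34,40] y:[19,41] z:[25,31] -> miss, prune
  N7 x:[104/3,119/3] y:[2,17] z:[70/3,103/3] -> miss, prune
  N10 x:[79/3,103/3] y:[27,39] z:[76/3,109/3] -> hit [27,103/3], descend [4, 9]
    N4 x:[89/3,103/3] y:[31,37] z:[33,109/3] -> hit [33,103/3] leaf, test {P3(miss), P6@t=33}
    N9 x:[79/3,92/3] y:[27,39] z:[76/3,30] -> hit [27,30] leaf, test {P8@t=29, P10(miss), P13(miss)}
  N12 x:[94/3,104/3] y:[1,23] z:[24,35] -> miss, prune

order=[0, 1, 7, 10, 4, 9, 12]  |boxes|=7  |leaves|=2  hit=P8

== RESULT ==
7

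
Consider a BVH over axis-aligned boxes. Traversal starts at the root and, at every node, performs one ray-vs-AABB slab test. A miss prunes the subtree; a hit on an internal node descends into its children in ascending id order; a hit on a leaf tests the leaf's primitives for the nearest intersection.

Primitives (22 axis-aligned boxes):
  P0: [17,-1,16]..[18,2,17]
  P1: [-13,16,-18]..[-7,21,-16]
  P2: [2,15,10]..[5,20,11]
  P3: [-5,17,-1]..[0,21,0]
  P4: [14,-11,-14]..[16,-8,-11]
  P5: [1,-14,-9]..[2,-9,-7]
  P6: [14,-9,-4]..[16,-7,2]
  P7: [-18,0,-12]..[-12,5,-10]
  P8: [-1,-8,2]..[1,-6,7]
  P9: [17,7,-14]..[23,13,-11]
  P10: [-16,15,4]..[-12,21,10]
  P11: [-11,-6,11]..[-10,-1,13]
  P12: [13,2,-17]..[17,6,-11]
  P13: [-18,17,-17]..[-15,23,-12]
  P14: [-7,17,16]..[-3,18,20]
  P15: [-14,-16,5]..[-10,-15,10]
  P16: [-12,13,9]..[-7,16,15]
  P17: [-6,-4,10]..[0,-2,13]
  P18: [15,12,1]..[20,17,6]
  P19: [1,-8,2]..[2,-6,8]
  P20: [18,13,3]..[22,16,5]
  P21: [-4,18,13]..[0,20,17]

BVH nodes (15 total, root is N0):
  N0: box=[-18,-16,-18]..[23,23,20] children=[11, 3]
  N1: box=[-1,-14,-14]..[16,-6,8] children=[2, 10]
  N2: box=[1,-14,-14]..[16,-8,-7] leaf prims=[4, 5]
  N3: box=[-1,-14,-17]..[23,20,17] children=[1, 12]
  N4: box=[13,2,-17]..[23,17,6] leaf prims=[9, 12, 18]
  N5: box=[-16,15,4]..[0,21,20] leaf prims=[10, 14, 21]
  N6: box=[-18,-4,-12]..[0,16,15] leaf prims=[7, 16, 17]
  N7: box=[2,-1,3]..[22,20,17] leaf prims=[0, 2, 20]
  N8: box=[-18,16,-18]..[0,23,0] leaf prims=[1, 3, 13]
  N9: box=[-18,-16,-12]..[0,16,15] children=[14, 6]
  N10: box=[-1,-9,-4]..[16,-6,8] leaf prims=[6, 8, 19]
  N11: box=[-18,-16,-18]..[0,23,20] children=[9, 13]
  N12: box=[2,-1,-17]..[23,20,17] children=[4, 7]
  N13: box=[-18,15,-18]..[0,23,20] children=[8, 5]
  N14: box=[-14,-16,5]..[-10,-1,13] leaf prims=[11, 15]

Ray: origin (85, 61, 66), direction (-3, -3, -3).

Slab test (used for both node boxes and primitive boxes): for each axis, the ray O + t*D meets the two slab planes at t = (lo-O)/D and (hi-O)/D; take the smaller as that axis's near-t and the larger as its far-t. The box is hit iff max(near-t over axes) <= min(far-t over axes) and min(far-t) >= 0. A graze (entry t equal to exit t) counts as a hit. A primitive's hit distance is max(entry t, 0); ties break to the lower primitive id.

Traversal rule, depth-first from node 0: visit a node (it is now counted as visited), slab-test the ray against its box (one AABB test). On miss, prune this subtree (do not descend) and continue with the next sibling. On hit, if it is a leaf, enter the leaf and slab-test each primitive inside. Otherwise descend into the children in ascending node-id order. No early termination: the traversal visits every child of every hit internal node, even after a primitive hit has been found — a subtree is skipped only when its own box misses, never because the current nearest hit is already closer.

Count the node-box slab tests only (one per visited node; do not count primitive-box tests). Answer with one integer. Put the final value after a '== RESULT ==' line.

Trace the traversal:
N0 x:[62/3,103/3] y:[38/3,77/3] z:[46/3,28] -> hit [62/3,77/3], descend [3, 11]
  N3 x:[62/3,86/3] y:[41/3,25] z:[49/3,83/3] -> hit [62/3,25], descend [1, 12]
    N1 x:[23,86/3] y:[67/3,25] z:[58/3,80/3] -> hit [23,25], descend [2, 10]
      N2 x:[23,28] y:[23,25] z:[73/3,80/3] -> hit [73/3,25] leaf, test {P4(miss), P5(miss)}
      N10 x:[23,86/3] y:[67/3,70/3] z:[58/3,70/3] -> hit [23,70/3] leaf, test {P6@t=23, P8(miss), P19(miss)}
    N12 x:[62/3,83/3] y:[41/3,62/3] z:[49/3,83/3] -> hit [62/3,62/3], descend [4, 7]
      N4 x:[62/3,24] y:[44/3,59/3] z:[20,83/3] -> miss, prune
      N7 x:[21,83/3] y:[41/3,62/3] z:[49/3,21] -> miss, prune
  N11 x:[85/3,103/3] y:[38/3,77/3] z:[46/3,28] -> miss, prune

order=[0, 3, 1, 2, 10, 12, 4, 7, 11]  |boxes|=9  |leaves|=2  hit=P6

== RESULT ==
9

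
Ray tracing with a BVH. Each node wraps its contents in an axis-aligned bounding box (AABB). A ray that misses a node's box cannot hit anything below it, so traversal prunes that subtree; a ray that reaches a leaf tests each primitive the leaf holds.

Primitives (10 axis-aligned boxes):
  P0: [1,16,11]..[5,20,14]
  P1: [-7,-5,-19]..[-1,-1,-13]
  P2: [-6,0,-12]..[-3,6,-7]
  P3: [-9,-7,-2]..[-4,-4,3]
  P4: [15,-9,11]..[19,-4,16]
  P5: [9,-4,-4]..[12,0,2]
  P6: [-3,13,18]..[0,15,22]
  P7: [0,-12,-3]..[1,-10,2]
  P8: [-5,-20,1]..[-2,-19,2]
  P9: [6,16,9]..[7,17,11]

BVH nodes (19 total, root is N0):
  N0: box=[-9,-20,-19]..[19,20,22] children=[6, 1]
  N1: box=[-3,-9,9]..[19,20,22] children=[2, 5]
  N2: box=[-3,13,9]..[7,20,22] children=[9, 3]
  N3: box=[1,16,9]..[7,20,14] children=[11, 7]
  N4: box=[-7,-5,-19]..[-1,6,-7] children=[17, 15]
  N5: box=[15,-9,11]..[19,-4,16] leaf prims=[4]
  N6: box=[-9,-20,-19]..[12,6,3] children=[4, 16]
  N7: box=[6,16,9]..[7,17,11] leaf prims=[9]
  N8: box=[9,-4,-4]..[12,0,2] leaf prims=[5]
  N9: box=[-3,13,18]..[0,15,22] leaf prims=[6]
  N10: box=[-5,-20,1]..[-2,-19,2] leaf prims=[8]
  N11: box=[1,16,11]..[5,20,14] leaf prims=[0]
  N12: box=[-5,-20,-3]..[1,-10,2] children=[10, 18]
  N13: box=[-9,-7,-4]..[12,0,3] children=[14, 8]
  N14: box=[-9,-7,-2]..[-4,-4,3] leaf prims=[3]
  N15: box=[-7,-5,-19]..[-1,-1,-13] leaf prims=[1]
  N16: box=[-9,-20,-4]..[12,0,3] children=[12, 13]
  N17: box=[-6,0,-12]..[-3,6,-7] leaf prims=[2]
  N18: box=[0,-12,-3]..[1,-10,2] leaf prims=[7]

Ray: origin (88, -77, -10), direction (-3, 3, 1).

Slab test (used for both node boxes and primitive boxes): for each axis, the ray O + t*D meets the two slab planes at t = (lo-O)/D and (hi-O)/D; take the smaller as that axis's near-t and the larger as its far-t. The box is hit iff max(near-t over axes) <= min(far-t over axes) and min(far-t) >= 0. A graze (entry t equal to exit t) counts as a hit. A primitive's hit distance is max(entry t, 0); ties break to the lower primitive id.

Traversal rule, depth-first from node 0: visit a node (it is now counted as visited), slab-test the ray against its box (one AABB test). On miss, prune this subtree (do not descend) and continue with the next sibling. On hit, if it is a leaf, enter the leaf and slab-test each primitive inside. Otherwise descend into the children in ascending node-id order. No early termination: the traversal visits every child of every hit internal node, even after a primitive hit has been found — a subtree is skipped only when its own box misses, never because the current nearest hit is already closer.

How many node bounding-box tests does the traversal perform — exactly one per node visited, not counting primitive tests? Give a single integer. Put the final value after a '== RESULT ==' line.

Trace the traversal:
N0 x:[23,97/3] y:[19,97/3] z:[-9,32] -> hit [23,32], descend [1, 6]
  N1 x:[23,91/3] y:[68/3,97/3] z:[19,32] -> hit [23,91/3], descend [2, 5]
    N2 x:[27,91/3] y:[30,97/3] z:[19,32] -> hit [30,91/3], descend [3, 9]
      N3 x:[27,29] y:[31,97/3] z:[19,24] -> miss, prune
      N9 x:[88/3,91/3] y:[30,92/3] z:[28,32] -> hit [30,91/3] leaf, test {P6@t=30}
    N5 x:[23,73/3] y:[68/3,73/3] z:[21,26] -> hit [23,73/3] leaf, test {P4@t=23}
  N6 x:[76/3,97/3] y:[19,83/3] z:[-9,13] -> miss, prune

Summary -> nodes [0, 1, 2, 3, 9, 5, 6]; box-tests=7; leaf-entries=2; first=P4

== RESULT ==
7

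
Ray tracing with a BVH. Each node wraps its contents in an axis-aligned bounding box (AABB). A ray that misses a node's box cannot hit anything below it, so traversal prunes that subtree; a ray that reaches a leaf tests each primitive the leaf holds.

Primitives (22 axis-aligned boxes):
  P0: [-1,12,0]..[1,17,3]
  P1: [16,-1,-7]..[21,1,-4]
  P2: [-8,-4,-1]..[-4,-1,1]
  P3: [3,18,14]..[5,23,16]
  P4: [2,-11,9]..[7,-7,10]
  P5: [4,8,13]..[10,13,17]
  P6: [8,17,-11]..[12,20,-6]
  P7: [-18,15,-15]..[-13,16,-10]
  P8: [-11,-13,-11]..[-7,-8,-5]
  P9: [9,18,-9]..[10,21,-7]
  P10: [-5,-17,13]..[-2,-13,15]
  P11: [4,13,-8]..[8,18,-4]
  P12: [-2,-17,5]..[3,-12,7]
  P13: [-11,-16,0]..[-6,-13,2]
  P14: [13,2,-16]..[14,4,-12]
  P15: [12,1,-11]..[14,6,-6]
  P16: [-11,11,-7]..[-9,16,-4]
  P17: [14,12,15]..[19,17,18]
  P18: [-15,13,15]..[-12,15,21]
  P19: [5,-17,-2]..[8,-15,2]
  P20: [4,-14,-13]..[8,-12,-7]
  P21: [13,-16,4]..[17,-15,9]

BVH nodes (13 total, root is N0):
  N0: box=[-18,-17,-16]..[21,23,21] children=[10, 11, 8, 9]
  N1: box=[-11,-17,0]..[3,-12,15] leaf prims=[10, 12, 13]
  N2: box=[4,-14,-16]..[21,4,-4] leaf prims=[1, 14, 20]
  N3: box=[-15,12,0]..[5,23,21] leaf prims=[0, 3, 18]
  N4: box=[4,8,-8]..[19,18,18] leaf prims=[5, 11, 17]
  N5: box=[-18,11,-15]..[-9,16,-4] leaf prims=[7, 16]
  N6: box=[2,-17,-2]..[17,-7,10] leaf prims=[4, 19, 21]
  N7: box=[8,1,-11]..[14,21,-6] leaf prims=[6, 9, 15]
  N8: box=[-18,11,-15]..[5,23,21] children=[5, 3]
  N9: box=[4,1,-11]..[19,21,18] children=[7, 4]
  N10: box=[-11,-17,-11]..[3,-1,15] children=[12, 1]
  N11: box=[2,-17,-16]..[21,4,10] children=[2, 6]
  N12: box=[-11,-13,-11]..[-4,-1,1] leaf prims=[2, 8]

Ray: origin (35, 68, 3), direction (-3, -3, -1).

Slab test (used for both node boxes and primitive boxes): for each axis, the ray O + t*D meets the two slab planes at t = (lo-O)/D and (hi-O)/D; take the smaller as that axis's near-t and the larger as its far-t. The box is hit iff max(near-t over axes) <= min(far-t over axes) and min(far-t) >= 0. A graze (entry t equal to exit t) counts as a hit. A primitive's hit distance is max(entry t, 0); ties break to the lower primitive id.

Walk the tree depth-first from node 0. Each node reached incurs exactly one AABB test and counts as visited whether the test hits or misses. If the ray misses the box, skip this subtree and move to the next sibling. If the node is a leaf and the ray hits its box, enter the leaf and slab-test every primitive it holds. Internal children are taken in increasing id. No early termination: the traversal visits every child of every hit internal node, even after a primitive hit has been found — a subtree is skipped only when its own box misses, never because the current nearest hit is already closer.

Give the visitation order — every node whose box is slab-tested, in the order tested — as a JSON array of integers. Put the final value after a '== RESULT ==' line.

Walk:
N0 x:[14/3,53/3] y:[15,85/3] z:[-18,19] -> hit [15,53/3], descend [8, 9, 10, 11]
  N8 x:[10,53/3] y:[15,19] z:[-18,18] -> hit [15,53/3], descend [3, 5]
    N3 x:[10,50/3] y:[15,56/3] z:[-18,3] -> miss, prune
    N5 x:[44/3,53/3] y:[52/3,19] z:[7,18] -> hit [52/3,53/3] leaf, test {P7@t=52/3, P16(miss)}
  N9 x:[16/3,31/3] y:[47/3,67/3] z:[-15,14] -> miss, prune
  N10 x:[32/3,46/3] y:[23,85/3] z:[-12,14] -> miss, prune
  N11 x:[14/3,11] y:[64/3,85/3] z:[-7,19] -> miss, prune

Visited [0, 8, 3, 5, 9, 10, 11]. Tests: 7 box, 1 leaf. Nearest: P7.

== RESULT ==
[0, 8, 3, 5, 9, 10, 11]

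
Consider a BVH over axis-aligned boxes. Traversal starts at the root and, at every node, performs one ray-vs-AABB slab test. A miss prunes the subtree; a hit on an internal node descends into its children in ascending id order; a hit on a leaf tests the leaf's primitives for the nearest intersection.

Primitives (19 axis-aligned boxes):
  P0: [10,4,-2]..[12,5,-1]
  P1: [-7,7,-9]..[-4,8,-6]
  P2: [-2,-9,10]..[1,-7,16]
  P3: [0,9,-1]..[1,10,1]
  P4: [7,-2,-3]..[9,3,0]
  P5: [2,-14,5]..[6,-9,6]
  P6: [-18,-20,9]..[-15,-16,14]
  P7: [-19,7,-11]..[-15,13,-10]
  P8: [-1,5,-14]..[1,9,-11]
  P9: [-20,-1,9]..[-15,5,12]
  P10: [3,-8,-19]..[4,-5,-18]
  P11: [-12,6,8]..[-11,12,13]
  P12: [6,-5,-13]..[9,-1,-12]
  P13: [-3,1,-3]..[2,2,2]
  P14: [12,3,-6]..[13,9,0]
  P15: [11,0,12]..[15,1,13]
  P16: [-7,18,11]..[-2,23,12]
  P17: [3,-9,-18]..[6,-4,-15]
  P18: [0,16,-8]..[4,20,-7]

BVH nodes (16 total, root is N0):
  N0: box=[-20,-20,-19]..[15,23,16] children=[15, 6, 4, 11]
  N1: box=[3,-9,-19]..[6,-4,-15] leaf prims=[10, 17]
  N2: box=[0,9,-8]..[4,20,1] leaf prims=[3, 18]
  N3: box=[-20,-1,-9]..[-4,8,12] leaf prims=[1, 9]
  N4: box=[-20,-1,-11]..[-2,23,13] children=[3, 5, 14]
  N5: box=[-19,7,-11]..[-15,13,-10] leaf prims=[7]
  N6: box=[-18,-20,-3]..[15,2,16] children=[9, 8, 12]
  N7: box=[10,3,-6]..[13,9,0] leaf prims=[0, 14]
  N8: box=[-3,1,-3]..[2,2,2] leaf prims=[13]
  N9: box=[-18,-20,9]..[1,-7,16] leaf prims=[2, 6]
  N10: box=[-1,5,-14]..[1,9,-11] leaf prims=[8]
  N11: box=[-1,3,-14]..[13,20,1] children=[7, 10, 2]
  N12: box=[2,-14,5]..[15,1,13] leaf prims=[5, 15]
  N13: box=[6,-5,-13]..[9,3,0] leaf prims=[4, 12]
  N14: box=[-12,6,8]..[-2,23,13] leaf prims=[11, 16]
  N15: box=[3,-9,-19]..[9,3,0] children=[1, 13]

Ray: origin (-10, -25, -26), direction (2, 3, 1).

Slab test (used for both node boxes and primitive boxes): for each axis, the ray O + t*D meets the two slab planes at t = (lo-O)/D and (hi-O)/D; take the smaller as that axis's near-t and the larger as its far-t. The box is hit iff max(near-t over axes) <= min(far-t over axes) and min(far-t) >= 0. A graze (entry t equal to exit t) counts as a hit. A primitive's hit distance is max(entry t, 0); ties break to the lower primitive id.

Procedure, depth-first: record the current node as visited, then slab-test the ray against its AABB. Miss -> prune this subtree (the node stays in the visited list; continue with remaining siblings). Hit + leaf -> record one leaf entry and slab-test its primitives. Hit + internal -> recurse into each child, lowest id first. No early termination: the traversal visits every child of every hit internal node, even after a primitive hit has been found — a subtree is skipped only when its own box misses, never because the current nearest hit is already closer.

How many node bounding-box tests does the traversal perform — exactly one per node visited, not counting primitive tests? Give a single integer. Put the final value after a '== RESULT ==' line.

Trace the traversal:
N0 x:[-5,25/2] y:[5/3,16] z:[7,42] -> hit [7,25/2], descend [4, 6, 11, 15]
  N4 x:[-5,4] y:[8,16] z:[15,39] -> miss, prune
  N6 x:[-4,25/2] y:[5/3,9] z:[23,42] -> miss, prune
  N11 x:[9/2,23/2] y:[28/3,15] z:[12,27] -> miss, prune
  N15 x:[13/2,19/2] y:[16/3,28/3] z:[7,26] -> hit [7,28/3], descend [1, 13]
    N1 x:[13/2,8] y:[16/3,7] z:[7,11] -> hit [7,7] leaf, test {P10(miss), P17(miss)}
    N13 x:[8,19/2] y:[20/3,28/3] z:[13,26] -> miss, prune

order=[0, 4, 6, 11, 15, 1, 13]  |boxes|=7  |leaves|=1  hit=miss

== RESULT ==
7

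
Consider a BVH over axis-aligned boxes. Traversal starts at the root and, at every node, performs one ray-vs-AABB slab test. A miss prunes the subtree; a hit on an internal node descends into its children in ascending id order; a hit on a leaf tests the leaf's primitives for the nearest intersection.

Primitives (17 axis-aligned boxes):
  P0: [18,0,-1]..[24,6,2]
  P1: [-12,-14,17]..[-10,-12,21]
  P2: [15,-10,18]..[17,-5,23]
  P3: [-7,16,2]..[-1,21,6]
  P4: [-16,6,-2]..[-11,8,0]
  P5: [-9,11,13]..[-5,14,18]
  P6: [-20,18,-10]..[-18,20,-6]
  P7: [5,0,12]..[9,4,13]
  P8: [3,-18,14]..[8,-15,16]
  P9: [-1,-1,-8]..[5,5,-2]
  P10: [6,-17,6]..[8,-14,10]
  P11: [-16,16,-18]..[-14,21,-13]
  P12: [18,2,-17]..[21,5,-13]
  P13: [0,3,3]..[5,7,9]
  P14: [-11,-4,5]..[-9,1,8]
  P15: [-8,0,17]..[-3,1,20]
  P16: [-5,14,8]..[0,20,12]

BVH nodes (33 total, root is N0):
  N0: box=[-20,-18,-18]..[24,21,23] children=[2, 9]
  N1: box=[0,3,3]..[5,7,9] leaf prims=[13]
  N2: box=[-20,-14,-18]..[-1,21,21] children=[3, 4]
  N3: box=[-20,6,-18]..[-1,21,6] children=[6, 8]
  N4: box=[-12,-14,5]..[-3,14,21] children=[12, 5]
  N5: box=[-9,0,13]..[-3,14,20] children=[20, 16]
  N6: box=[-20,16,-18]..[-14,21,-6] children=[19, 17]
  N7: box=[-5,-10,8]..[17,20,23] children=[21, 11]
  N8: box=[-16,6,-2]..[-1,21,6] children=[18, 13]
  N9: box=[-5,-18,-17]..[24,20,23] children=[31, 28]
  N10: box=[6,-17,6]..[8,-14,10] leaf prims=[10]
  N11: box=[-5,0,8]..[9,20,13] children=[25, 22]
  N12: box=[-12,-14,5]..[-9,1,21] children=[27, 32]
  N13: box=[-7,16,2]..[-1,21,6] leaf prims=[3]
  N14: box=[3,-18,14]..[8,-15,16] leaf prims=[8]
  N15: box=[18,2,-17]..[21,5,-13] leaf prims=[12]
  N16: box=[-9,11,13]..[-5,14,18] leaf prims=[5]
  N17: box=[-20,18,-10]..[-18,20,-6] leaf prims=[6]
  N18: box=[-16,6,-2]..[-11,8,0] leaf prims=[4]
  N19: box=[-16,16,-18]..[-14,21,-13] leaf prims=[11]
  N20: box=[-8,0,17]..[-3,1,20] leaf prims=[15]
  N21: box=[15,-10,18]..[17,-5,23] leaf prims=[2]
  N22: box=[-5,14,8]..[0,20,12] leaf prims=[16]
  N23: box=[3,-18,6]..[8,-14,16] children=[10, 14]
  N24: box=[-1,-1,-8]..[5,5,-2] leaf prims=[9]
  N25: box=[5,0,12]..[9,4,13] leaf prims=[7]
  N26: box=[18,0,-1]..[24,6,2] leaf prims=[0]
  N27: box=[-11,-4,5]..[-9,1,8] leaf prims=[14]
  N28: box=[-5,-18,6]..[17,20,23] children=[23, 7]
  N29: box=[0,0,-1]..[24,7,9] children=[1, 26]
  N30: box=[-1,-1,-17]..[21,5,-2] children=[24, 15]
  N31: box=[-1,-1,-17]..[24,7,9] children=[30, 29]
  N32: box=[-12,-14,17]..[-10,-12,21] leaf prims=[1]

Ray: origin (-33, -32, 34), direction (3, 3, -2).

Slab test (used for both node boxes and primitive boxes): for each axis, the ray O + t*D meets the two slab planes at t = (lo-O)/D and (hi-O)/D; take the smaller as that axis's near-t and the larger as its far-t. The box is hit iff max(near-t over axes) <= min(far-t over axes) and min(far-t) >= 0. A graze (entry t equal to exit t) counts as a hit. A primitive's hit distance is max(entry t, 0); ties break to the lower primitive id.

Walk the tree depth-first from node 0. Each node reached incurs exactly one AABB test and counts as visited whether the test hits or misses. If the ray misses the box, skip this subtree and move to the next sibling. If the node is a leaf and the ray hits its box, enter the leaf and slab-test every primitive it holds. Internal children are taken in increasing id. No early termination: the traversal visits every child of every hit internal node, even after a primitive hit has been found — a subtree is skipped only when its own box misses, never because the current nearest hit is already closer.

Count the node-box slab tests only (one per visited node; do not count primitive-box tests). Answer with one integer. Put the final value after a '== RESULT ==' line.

Walk:
N0 x:[13/3,19] y:[14/3,53/3] z:[11/2,26] -> hit [11/2,53/3], descend [2, 9]
  N2 x:[13/3,32/3] y:[6,53/3] z:[13/2,26] -> hit [13/2,32/3], descend [3, 4]
    N3 x:[13/3,32/3] y:[38/3,53/3] z:[14,26] -> miss, prune
    N4 x:[7,10] y:[6,46/3] z:[13/2,29/2] -> hit [7,10], descend [5, 12]
      N5 x:[8,10] y:[32/3,46/3] z:[7,21/2] -> miss, prune
      N12 x:[7,8] y:[6,11] z:[13/2,29/2] -> hit [7,8], descend [27, 32]
        N27 x:[22/3,8] y:[28/3,11] z:[13,29/2] -> miss, prune
        N32 x:[7,23/3] y:[6,20/3] z:[13/2,17/2] -> miss, prune
  N9 x:[28/3,19] y:[14/3,52/3] z:[11/2,51/2] -> hit [28/3,52/3], descend [28, 31]
    N28 x:[28/3,50/3] y:[14/3,52/3] z:[11/2,14] -> hit [28/3,14], descend [7, 23]
      N7 x:[28/3,50/3] y:[22/3,52/3] z:[11/2,13] -> hit [28/3,13], descend [11, 21]
        N11 x:[28/3,14] y:[32/3,52/3] z:[21/2,13] -> hit [32/3,13], descend [22, 25]
          N22 x:[28/3,11] y:[46/3,52/3] z:[11,13] -> miss, prune
          N25 x:[38/3,14] y:[32/3,12] z:[21/2,11] -> miss, prune
        N21 x:[16,50/3] y:[22/3,9] z:[11/2,8] -> miss, prune
      N23 x:[12,41/3] y:[14/3,6] z:[9,14] -> miss, prune
    N31 x:[32/3,19] y:[31/3,13] z:[25/2,51/2] -> hit [25/2,13], descend [29, 30]
      N29 x:[11,19] y:[32/3,13] z:[25/2,35/2] -> hit [25/2,13], descend [1, 26]
        N1 x:[11,38/3] y:[35/3,13] z:[25/2,31/2] -> hit [25/2,38/3] leaf, test {P13@t=25/2}
        N26 x:[17,19] y:[32/3,38/3] z:[16,35/2] -> miss, prune
      N30 x:[32/3,18] y:[31/3,37/3] z:[18,51/2] -> miss, prune

Summary -> nodes [0, 2, 3, 4, 5, 12, 27, 32, 9, 28, 7, 11, 22, 25, 21, 23, 31, 29, 1, 26, 30]; box-tests=21; leaf-entries=1; first=P13

== RESULT ==
21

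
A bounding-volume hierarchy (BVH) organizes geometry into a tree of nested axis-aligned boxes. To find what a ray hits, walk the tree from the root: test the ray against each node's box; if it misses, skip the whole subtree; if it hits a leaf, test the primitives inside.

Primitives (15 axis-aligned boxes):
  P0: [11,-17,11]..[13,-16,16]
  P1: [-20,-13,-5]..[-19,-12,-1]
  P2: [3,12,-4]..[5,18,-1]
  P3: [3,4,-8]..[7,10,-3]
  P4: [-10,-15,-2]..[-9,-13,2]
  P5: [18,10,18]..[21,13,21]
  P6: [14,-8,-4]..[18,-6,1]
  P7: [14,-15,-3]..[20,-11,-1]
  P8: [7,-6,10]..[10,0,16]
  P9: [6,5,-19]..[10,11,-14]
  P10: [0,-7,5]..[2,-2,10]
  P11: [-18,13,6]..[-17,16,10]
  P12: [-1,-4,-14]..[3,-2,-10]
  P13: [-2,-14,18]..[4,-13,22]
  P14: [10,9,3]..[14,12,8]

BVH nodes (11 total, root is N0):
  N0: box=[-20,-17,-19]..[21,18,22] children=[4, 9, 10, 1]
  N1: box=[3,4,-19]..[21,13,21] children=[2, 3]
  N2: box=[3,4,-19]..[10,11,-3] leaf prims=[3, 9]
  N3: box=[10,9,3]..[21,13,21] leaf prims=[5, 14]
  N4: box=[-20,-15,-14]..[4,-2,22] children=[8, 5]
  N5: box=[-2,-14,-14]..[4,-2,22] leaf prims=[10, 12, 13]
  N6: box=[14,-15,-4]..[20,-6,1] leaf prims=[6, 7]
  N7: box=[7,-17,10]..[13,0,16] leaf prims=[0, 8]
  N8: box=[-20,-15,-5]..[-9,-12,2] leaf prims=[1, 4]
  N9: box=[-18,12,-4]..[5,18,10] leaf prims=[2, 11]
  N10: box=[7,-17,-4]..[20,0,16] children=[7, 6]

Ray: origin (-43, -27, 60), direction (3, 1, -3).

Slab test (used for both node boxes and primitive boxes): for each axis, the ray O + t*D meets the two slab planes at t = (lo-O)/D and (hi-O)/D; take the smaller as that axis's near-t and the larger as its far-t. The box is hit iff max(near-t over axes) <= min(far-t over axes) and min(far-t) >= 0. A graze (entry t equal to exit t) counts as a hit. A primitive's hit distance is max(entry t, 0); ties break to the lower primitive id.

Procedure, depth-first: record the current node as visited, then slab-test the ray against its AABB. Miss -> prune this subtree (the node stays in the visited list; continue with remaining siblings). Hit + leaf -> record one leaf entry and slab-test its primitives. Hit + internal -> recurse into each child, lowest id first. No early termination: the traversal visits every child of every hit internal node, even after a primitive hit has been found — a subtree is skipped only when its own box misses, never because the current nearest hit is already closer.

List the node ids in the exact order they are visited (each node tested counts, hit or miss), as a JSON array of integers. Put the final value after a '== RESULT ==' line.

Traverse from the root:
N0 x:[23/3,64/3] y:[10,45] z:[38/3,79/3] -> hit [38/3,64/3], descend [1, 4, 9, 10]
  N1 x:[46/3,64/3] y:[31,40] z:[13,79/3] -> miss, prune
  N4 x:[23/3,47/3] y:[12,25] z:[38/3,74/3] -> hit [38/3,47/3], descend [5, 8]
    N5 x:[41/3,47/3] y:[13,25] z:[38/3,74/3] -> hit [41/3,47/3] leaf, test {P10(miss), P12(miss), P13@t=41/3}
    N8 x:[23/3,34/3] y:[12,15] z:[58/3,65/3] -> miss, prune
  N9 x:[25/3,16] y:[39,45] z:[50/3,64/3] -> miss, prune
  N10 x:[50/3,21] y:[10,27] z:[44/3,64/3] -> hit [50/3,21], descend [6, 7]
    N6 x:[19,21] y:[12,21] z:[59/3,64/3] -> hit [59/3,21] leaf, test {P6@t=59/3, P7(miss)}
    N7 x:[50/3,56/3] y:[10,27] z:[44/3,50/3] -> hit [50/3,50/3] leaf, test {P0(miss), P8(miss)}

Summary -> nodes [0, 1, 4, 5, 8, 9, 10, 6, 7]; box-tests=9; leaf-entries=3; first=P13

== RESULT ==
[0, 1, 4, 5, 8, 9, 10, 6, 7]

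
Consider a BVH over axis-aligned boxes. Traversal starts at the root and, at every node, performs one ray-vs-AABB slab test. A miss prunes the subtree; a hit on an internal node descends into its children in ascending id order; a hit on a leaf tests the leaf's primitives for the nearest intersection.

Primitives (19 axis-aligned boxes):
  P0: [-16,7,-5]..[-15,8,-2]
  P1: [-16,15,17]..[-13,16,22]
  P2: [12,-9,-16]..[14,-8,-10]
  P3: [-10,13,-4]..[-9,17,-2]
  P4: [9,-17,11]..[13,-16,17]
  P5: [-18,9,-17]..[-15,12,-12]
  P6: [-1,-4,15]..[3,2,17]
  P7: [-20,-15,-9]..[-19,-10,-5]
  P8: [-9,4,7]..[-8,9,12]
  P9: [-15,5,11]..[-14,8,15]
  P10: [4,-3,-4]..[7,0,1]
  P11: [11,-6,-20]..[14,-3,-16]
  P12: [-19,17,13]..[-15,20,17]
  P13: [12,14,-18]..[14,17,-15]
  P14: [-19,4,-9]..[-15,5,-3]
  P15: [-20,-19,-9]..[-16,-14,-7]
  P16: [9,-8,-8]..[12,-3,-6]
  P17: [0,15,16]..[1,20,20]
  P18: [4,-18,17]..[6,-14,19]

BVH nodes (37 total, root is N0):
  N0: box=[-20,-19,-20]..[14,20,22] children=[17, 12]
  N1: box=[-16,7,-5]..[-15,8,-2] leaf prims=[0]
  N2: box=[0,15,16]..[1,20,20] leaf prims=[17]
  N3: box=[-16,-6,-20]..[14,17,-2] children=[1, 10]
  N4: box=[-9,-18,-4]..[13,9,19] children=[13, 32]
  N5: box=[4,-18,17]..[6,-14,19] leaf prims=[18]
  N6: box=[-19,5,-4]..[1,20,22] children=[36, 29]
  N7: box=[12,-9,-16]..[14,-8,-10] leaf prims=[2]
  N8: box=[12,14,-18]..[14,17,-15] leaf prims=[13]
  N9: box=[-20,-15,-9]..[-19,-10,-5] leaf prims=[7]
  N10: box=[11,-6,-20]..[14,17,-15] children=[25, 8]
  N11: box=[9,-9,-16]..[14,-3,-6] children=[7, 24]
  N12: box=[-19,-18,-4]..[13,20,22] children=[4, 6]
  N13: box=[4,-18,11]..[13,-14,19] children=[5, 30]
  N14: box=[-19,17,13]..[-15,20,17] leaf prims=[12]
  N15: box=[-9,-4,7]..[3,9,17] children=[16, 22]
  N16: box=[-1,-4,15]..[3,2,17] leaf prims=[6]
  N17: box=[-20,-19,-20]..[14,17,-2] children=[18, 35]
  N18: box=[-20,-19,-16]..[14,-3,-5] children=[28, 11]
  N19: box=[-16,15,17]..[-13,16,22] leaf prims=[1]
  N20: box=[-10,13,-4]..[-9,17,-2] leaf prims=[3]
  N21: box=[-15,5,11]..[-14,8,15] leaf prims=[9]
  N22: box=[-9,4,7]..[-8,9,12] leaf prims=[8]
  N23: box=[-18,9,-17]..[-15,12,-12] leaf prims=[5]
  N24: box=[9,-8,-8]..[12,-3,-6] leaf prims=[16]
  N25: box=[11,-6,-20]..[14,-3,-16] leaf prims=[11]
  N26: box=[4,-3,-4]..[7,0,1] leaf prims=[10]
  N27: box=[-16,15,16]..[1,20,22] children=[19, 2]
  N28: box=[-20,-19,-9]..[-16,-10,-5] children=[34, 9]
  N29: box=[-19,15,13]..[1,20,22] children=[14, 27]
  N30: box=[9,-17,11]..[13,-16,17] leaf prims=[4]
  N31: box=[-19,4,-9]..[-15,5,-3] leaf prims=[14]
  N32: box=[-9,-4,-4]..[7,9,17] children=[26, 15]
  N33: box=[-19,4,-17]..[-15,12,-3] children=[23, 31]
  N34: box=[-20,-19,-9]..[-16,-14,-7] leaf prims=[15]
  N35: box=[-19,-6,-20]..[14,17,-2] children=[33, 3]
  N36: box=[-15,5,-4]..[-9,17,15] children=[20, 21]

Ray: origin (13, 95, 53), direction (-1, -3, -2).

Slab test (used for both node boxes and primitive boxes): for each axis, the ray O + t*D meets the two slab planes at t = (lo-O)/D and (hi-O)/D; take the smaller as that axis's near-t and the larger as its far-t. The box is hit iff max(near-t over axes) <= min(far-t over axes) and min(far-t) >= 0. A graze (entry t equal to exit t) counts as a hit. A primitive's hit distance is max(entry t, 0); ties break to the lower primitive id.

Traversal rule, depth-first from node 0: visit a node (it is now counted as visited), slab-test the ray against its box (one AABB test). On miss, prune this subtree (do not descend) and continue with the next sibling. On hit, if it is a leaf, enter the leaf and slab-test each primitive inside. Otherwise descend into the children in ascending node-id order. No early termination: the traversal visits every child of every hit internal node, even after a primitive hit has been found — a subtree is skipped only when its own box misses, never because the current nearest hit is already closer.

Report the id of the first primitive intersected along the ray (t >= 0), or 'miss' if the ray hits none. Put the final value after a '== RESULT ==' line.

Trace the traversal:
N0 x:[-1,33] y:[25,38] z:[31/2,73/2] -> hit [25,33], descend [12, 17]
  N12 x:[0,32] y:[25,113/3] z:[31/2,57/2] -> hit [25,57/2], descend [4, 6]
    N4 x:[0,22] y:[86/3,113/3] z:[17,57/2] -> miss, prune
    N6 x:[12,32] y:[25,30] z:[31/2,57/2] -> hit [25,57/2], descend [29, 36]
      N29 x:[12,32] y:[25,80/3] z:[31/2,20] -> miss, prune
      N36 x:[22,28] y:[26,30] z:[19,57/2] -> hit [26,28], descend [20, 21]
        N20 x:[22,23] y:[26,82/3] z:[55/2,57/2] -> miss, prune
        N21 x:[27,28] y:[29,30] z:[19,21] -> miss, prune
  N17 x:[-1,33] y:[26,38] z:[55/2,73/2] -> hit [55/2,33], descend [18, 35]
    N18 x:[-1,33] y:[98/3,38] z:[29,69/2] -> hit [98/3,33], descend [11, 28]
      N11 x:[-1,4] y:[98/3,104/3] z:[59/2,69/2] -> miss, prune
      N28 x:[29,33] y:[35,38] z:[29,31] -> miss, prune
    N35 x:[-1,32] y:[26,101/3] z:[55/2,73/2] -> hit [55/2,32], descend [3, 33]
      N3 x:[-1,29] y:[26,101/3] z:[55/2,73/2] -> hit [55/2,29], descend [1, 10]
        N1 x:[28,29] y:[29,88/3] z:[55/2,29] -> hit [29,29] leaf, test {P0@t=29}
        N10 x:[-1,2] y:[26,101/3] z:[34,73/2] -> miss, prune
      N33 x:[28,32] y:[83/3,91/3] z:[28,35] -> hit [28,91/3], descend [23, 31]
        N23 x:[28,31] y:[83/3,86/3] z:[65/2,35] -> miss, prune
        N31 x:[28,32] y:[30,91/3] z:[28,31] -> hit [30,91/3] leaf, test {P14@t=30}

order=[0, 12, 4, 6, 29, 36, 20, 21, 17, 18, 11, 28, 35, 3, 1, 10, 33, 23, 31]  |boxes|=19  |leaves|=2  hit=P0

== RESULT ==
0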